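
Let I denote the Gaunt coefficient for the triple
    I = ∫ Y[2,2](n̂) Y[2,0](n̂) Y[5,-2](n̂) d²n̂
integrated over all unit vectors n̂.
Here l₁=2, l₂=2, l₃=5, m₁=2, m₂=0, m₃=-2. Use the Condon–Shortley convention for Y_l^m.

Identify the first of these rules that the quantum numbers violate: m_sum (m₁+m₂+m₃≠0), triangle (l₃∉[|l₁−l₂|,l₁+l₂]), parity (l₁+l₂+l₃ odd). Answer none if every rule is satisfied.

azimuthal sum: 2 + 0 − 2 = 0  ✓
0 ≤ 5 ≤ 4 (triangle on l)  ✗
L = 2 + 2 + 5 = 9 (odd)

triangle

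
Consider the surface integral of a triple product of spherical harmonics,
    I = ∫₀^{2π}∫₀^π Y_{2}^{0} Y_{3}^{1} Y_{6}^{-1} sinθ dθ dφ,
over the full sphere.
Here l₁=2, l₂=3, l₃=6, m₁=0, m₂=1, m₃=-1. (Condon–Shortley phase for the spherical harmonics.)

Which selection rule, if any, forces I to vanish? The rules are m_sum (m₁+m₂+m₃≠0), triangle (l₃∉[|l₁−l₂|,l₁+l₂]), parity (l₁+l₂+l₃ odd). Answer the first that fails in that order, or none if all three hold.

triangle

Σmᵢ = 0  ✓
l₃∈[|l₁−l₂|,l₁+l₂]=[1,5], have l₃=6  ✗
Σlᵢ = 11 ⇒ odd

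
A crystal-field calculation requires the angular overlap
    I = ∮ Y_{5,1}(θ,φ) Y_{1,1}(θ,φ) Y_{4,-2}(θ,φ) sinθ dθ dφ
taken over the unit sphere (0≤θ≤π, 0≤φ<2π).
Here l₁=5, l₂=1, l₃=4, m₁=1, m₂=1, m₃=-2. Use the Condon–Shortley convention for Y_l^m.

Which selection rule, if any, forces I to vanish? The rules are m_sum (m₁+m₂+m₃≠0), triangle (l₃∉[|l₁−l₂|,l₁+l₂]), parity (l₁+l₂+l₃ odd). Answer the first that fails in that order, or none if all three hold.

azimuthal sum: 1 + 1 − 2 = 0  ✓
4 ≤ 4 ≤ 6 (triangle on l)  ✓
L = 5 + 1 + 4 = 10 (even)  ✓

none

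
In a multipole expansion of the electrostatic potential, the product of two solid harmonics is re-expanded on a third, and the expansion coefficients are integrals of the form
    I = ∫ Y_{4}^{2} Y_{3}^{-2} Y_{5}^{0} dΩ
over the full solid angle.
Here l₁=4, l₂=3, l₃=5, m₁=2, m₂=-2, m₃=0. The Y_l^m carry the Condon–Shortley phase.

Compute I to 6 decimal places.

Checks pass: Σm=0; 12 even; l₃=5∈[1,7].
(2·4+1)(2·3+1)(2·5+1) = 693
Δ: 2! 6! 4! / 13! → 1/180180
sum: t=0:+1/576 t=1:−1/144 t=2:+1/576 = -1/288
3j²(4 3 5; 0 0 0) = Δ·Π!·Σ² = 20/1001  (sign +1)
sum: t=0:+1/576 t=1:−1/2880 = 1/720
3j²(4 3 5; 2 -2 0) = Δ·Π!·Σ² = 80/3003  (sign -1)
combine: 4πI² = 693·20/1001·80/3003 = 4800/13013
take √, sign -1: I = -0.17132746

-0.171327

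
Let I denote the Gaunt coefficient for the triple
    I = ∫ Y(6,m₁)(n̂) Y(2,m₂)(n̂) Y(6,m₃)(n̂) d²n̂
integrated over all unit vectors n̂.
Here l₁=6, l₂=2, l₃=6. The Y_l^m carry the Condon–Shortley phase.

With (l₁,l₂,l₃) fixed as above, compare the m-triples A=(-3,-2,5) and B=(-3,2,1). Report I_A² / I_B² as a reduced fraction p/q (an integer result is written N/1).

Same 6,2,6: normalisation and zero-m 3j drop out of the ratio.
A: Δ: 2! 10! 2! / 15! → 1/90090; sum: t=0:+1/1451520 = 1/1451520; 3j²(6 2 6; -3 -2 5) = Δ·Π!·Σ² = 1/91  (sign -1)
B: Δ: 2! 10! 2! / 15! → 1/90090; sum: t=2:+1/120960 = 1/120960; 3j²(6 2 6; -3 2 1) = Δ·Π!·Σ² = 24/1001  (sign -1)
I_A²/I_B² = (1/91)/(24/1001) = 11/24

11/24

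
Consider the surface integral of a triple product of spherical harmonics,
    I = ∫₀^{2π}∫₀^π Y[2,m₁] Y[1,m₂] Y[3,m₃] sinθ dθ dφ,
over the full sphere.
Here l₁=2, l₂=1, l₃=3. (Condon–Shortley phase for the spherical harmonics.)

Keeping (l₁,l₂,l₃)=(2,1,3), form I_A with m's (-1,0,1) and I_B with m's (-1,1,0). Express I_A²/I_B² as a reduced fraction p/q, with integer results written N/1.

Same 2,1,3: normalisation and zero-m 3j drop out of the ratio.
A: Δ: 0! 4! 2! / 7! → 1/105; sum: t=0:+1/6 = 1/6; 3j²(2 1 3; -1 0 1) = Δ·Π!·Σ² = 8/105  (sign +1)
B: Δ: 0! 4! 2! / 7! → 1/105; sum: t=0:+1/12 = 1/12; 3j²(2 1 3; -1 1 0) = Δ·Π!·Σ² = 1/35  (sign -1)
I_A²/I_B² = (8/105)/(1/35) = 8/3

8/3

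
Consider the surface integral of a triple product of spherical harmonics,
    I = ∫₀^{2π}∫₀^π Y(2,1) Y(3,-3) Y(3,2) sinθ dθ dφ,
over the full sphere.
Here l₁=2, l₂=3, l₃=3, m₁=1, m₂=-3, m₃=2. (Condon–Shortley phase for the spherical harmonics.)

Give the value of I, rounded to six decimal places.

Rules hold: Σm=0, L=8 even, 1≤3≤5.
N = 5·7·7 = 245
Δ = 2!·2!·4!/9! = 1/3780
Racah Σ t=0..2: t=0:+1/24 t=1:−1/4 t=2:+1/24 = -1/6
⇒ 3j(2 3 3; 0 0 0)² = 4/105, sgn +1
Racah Σ t=0..0: t=0:+1/48 = 1/48
⇒ 3j(2 3 3; 1 -3 2)² = 5/84, sgn -1
4πI² = N·(3j₀)²·(3jₘ)² = 5/9
I = -1·√(0.555556/4π) = -0.21026104

-0.210261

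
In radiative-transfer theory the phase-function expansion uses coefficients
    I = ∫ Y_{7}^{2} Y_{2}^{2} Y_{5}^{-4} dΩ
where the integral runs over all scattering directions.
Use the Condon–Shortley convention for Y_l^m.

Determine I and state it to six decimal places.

Checks pass: Σm=0; 14 even; l₃=5∈[5,9].
(2·7+1)(2·2+1)(2·5+1) = 825
Δ: 4! 10! 0! / 15! → 1/15015
sum: t=2:+1/57600 = 1/57600
3j²(7 2 5; 0 0 0) = Δ·Π!·Σ² = 21/715  (sign -1)
sum: t=4:+1/8709120 = 1/8709120
3j²(7 2 5; 2 2 -4) = Δ·Π!·Σ² = 1/3003  (sign -1)
combine: 4πI² = 825·21/715·1/3003 = 15/1859
take √, sign +1: I = 0.02533967

0.025340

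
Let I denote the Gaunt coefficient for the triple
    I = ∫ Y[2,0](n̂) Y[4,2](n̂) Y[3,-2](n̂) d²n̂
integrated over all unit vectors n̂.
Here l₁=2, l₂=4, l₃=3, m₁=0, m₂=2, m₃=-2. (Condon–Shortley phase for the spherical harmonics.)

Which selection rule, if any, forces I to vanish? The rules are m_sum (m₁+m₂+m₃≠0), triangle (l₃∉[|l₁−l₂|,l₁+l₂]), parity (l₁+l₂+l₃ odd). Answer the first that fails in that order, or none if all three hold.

Σmᵢ = 0  ✓
l₃∈[|l₁−l₂|,l₁+l₂]=[2,6], have l₃=3  ✓
Σlᵢ = 9 ⇒ odd  ✗

parity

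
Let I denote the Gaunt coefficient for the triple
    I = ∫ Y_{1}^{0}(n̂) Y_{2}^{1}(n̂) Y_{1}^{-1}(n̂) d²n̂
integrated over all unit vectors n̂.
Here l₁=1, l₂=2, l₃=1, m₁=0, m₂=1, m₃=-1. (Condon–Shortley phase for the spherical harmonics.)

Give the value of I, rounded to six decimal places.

-0.218510

Rules hold: Σm=0, L=4 even, 1≤1≤3.
N = 3·5·3 = 45
Δ = 2!·0!·2!/5! = 1/30
Racah Σ t=1..1: t=1:−1/1 = -1/1
⇒ 3j(1 2 1; 0 0 0)² = 2/15, sgn +1
Racah Σ t=1..1: t=1:−1/2 = -1/2
⇒ 3j(1 2 1; 0 1 -1)² = 1/10, sgn -1
4πI² = N·(3j₀)²·(3jₘ)² = 3/5
I = -1·√(0.6/4π) = -0.21850969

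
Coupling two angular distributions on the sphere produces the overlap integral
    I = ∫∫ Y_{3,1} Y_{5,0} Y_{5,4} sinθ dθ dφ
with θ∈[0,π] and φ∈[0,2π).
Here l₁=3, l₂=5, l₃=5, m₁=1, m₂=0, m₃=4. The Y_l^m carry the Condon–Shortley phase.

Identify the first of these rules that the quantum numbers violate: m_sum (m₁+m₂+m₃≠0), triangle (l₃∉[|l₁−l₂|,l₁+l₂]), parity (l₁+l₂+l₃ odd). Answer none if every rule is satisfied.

m_sum

m₁+m₂+m₃ = 1 + 0 + 4 = 5  ✗
triangle: |3−5|=2 ≤ l₃=5 ≤ 3+5=8
parity: l₁+l₂+l₃ = 13 is odd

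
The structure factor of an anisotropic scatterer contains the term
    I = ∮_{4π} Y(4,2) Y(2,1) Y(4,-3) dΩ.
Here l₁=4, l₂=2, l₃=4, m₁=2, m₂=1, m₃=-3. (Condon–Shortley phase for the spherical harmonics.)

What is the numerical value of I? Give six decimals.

-0.187702

Checks pass: Σm=0; 10 even; l₃=4∈[2,6].
(2·4+1)(2·2+1)(2·4+1) = 405
Δ: 2! 6! 2! / 11! → 1/13860
sum: t=0:+1/192 t=1:−1/36 t=2:+1/192 = -5/288
3j²(4 2 4; 0 0 0) = Δ·Π!·Σ² = 20/693  (sign -1)
sum: t=1:−1/240 t=2:+1/1440 = -1/288
3j²(4 2 4; 2 1 -3) = Δ·Π!·Σ² = 5/132  (sign +1)
combine: 4πI² = 405·20/693·5/132 = 375/847
take √, sign -1: I = -0.18770204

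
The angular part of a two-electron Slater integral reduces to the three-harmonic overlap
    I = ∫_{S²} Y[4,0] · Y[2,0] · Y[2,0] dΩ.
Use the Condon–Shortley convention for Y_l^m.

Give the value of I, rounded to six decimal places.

0.241796

Rules hold: Σm=0, L=8 even, 2≤2≤6.
N = 9·5·5 = 225
Δ = 4!·4!·0!/9! = 1/630
Racah Σ t=2..2: t=2:+1/16 = 1/16
⇒ 3j(4 2 2; 0 0 0)² = 2/35, sgn +1
(m-triple is (0,0,0) — same symbol as above.)
4πI² = N·(3j₀)²·(3jₘ)² = 36/49
I = +1·√(0.734694/4π) = 0.24179554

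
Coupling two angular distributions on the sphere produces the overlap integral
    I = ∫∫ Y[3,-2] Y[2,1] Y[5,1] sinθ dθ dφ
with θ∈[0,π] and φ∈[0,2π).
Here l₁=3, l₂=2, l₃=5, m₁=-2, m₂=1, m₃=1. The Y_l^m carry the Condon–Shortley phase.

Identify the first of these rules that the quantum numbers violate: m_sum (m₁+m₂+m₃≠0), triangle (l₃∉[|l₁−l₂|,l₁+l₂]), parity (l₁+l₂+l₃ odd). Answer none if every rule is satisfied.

m₁+m₂+m₃ = -2 + 1 + 1 = 0  ✓
triangle: |3−2|=1 ≤ l₃=5 ≤ 3+2=5  ✓
parity: l₁+l₂+l₃ = 10 is even  ✓

none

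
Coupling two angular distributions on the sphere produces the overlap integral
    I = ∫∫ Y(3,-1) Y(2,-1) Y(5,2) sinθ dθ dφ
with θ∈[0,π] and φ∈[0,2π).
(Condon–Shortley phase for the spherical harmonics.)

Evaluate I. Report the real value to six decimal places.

Rules hold: Σm=0, L=10 even, 1≤5≤5.
N = 7·5·11 = 385
Δ = 0!·6!·4!/11! = 1/2310
Racah Σ t=0..0: t=0:+1/144 = 1/144
⇒ 3j(3 2 5; 0 0 0)² = 10/231, sgn -1
Racah Σ t=0..0: t=0:+1/288 = 1/288
⇒ 3j(3 2 5; -1 -1 2)² = 1/22, sgn -1
4πI² = N·(3j₀)²·(3jₘ)² = 25/33
I = +1·√(0.757576/4π) = 0.24553200

0.245532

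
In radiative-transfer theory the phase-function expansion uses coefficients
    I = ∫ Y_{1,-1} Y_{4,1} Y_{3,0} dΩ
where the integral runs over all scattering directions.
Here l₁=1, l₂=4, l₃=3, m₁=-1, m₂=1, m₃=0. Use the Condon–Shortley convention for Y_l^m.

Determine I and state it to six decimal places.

-0.194664

Checks pass: Σm=0; 8 even; l₃=3∈[3,5].
(2·1+1)(2·4+1)(2·3+1) = 189
Δ: 2! 0! 6! / 9! → 1/252
sum: t=1:−1/36 = -1/36
3j²(1 4 3; 0 0 0) = Δ·Π!·Σ² = 4/63  (sign +1)
sum: t=2:+1/72 = 1/72
3j²(1 4 3; -1 1 0) = Δ·Π!·Σ² = 5/126  (sign -1)
combine: 4πI² = 189·4/63·5/126 = 10/21
take √, sign -1: I = -0.19466390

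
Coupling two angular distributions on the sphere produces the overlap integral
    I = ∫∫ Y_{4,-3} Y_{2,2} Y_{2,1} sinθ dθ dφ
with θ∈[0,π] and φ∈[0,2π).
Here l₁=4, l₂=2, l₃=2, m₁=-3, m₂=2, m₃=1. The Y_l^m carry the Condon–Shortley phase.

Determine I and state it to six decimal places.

-0.238414

m-sum 0 ✓  L=8 even ✓  2≤2≤6 ✓
Π(2lᵢ+1) = 9×5×5 = 225
triangle coeff Δ(4,2,2) = 1/630
Σ_t [2,2]: t=2:+1/16 = 1/16
(3j)²=2/35 [(4 2 2; 0 0 0)], sign=+1
Σ_t [4,4]: t=4:+1/144 = 1/144
(3j)²=1/18 [(4 2 2; -3 2 1)], sign=-1
⇒ 4πI² = 5/7
I = (-1)√(5/7/(4π)) = -0.23841361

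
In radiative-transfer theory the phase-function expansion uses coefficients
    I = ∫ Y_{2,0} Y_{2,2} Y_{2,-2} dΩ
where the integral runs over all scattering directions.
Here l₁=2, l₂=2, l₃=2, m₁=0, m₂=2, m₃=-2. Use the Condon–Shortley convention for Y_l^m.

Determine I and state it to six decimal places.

-0.180224

Checks pass: Σm=0; 6 even; l₃=2∈[0,4].
(2·2+1)(2·2+1)(2·2+1) = 125
Δ: 2! 2! 2! / 7! → 1/630
sum: t=0:+1/8 t=1:−1/1 t=2:+1/8 = -3/4
3j²(2 2 2; 0 0 0) = Δ·Π!·Σ² = 2/35  (sign -1)
sum: t=2:+1/8 = 1/8
3j²(2 2 2; 0 2 -2) = Δ·Π!·Σ² = 2/35  (sign +1)
combine: 4πI² = 125·2/35·2/35 = 20/49
take √, sign -1: I = -0.18022375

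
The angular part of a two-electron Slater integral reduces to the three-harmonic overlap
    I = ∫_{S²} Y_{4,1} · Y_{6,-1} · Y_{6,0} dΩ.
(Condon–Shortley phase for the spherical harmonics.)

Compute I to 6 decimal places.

Checks pass: Σm=0; 16 even; l₃=6∈[2,10].
(2·4+1)(2·6+1)(2·6+1) = 1521
Δ: 4! 4! 8! / 17! → 1/15315300
sum: t=0:+1/829440 t=1:−1/25920 t=2:+1/9216 t=3:−1/25920 t=4:+1/829440 = 7/207360
3j²(4 6 6; 0 0 0) = Δ·Π!·Σ² = 28/2431  (sign +1)
sum: t=0:+1/103680 t=1:−1/13824 t=2:+1/17280 t=3:−1/207360 = -1/103680
3j²(4 6 6; 1 -1 0) = Δ·Π!·Σ² = 10/7293  (sign -1)
combine: 4πI² = 1521·28/2431·10/7293 = 840/34969
take √, sign -1: I = -0.04372130

-0.043721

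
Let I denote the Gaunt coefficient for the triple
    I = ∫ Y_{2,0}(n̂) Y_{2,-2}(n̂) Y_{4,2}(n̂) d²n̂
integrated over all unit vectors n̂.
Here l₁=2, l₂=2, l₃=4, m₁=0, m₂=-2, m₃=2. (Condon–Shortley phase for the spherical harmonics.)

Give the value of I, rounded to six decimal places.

m-sum 0 ✓  L=8 even ✓  0≤4≤4 ✓
Π(2lᵢ+1) = 5×5×9 = 225
triangle coeff Δ(2,2,4) = 1/630
Σ_t [0,0]: t=0:+1/16 = 1/16
(3j)²=2/35 [(2 2 4; 0 0 0)], sign=+1
Σ_t [0,0]: t=0:+1/96 = 1/96
(3j)²=1/42 [(2 2 4; 0 -2 2)], sign=+1
⇒ 4πI² = 15/49
I = (+1)√(15/49/(4π)) = 0.15607835

0.156078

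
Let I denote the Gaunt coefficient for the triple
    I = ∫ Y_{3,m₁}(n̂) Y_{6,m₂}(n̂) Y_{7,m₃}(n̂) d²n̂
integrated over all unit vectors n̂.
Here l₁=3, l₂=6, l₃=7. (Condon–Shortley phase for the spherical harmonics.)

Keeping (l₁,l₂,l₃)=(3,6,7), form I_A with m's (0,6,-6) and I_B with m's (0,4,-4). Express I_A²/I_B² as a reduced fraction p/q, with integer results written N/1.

429/64

l's match ⇒ only the (l;m) 3-j factors differ between A and B.
A: triangle coeff Δ(3,6,7) = 1/2042040; Σ_t [2,2]: t=2:+1/43545600 = 1/43545600; (3j)²=33/1190 [(3 6 7; 0 6 -6)], sign=-1
B: triangle coeff Δ(3,6,7) = 1/2042040; Σ_t [0,2]: t=0:+1/43545600 t=1:−1/1451520 t=2:+1/967680 = 1/2721600; (3j)²=32/7735 [(3 6 7; 0 4 -4)], sign=-1
I_A²/I_B² = (33/1190)/(32/7735) = 429/64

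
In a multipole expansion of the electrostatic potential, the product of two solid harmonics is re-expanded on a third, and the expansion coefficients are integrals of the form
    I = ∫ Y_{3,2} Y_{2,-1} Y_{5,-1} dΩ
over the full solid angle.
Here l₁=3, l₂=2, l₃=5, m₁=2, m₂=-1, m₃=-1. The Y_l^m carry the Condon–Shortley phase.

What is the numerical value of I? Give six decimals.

Rules hold: Σm=0, L=10 even, 1≤5≤5.
N = 7·5·11 = 385
Δ = 0!·6!·4!/11! = 1/2310
Racah Σ t=0..0: t=0:+1/144 = 1/144
⇒ 3j(3 2 5; 0 0 0)² = 10/231, sgn -1
Racah Σ t=0..0: t=0:+1/720 = 1/720
⇒ 3j(3 2 5; 2 -1 -1)² = 4/385, sgn +1
4πI² = N·(3j₀)²·(3jₘ)² = 40/231
I = -1·√(0.17316/4π) = -0.11738675

-0.117387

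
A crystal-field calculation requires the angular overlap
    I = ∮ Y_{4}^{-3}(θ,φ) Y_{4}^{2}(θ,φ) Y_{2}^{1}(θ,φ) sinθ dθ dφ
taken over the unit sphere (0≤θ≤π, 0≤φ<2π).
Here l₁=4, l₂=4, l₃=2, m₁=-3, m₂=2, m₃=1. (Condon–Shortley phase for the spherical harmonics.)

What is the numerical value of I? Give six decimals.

-0.187702

m-sum 0 ✓  L=10 even ✓  0≤2≤8 ✓
Π(2lᵢ+1) = 9×9×5 = 405
triangle coeff Δ(4,4,2) = 1/13860
Σ_t [2,4]: t=2:+1/192 t=3:−1/36 t=4:+1/192 = -5/288
(3j)²=20/693 [(4 4 2; 0 0 0)], sign=-1
Σ_t [5,6]: t=5:−1/240 t=6:+1/1440 = -1/288
(3j)²=5/132 [(4 4 2; -3 2 1)], sign=+1
⇒ 4πI² = 375/847
I = (-1)√(375/847/(4π)) = -0.18770204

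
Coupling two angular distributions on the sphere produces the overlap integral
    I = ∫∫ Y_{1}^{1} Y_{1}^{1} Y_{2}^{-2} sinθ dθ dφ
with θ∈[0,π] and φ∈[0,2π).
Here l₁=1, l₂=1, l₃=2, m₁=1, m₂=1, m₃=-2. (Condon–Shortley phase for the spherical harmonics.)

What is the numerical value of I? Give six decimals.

0.309019

m-sum 0 ✓  L=4 even ✓  0≤2≤2 ✓
Π(2lᵢ+1) = 3×3×5 = 45
triangle coeff Δ(1,1,2) = 1/30
Σ_t [0,0]: t=0:+1/1 = 1/1
(3j)²=2/15 [(1 1 2; 0 0 0)], sign=+1
Σ_t [0,0]: t=0:+1/4 = 1/4
(3j)²=1/5 [(1 1 2; 1 1 -2)], sign=+1
⇒ 4πI² = 6/5
I = (+1)√(6/5/(4π)) = 0.30901936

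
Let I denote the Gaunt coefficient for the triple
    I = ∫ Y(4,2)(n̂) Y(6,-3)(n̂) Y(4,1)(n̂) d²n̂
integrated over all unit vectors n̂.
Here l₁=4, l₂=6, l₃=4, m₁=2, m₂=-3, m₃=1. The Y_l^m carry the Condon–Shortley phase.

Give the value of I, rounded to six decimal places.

m-sum 0 ✓  L=14 even ✓  2≤4≤10 ✓
Π(2lᵢ+1) = 9×13×9 = 1053
triangle coeff Δ(4,6,4) = 1/1261260
Σ_t [2,4]: t=2:+1/4608 t=3:−1/1296 t=4:+1/4608 = -7/20736
(3j)²=20/1287 [(4 6 4; 0 0 0)], sign=-1
Σ_t [0,2]: t=0:+1/51840 t=1:−1/5760 t=2:+1/11520 = -7/103680
(3j)²=7/858 [(4 6 4; 2 -3 1)], sign=+1
⇒ 4πI² = 210/1573
I = (-1)√(210/1573/(4π)) = -0.10307192

-0.103072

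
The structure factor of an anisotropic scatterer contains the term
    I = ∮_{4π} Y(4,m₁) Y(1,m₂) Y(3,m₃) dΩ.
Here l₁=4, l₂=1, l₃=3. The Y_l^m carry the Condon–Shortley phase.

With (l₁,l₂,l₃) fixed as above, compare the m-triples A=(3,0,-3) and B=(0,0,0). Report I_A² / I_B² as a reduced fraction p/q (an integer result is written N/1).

l's match ⇒ only the (l;m) 3-j factors differ between A and B.
A: triangle coeff Δ(4,1,3) = 1/252; Σ_t [1,1]: t=1:−1/720 = -1/720; (3j)²=1/36 [(4 1 3; 3 0 -3)], sign=-1
B: triangle coeff Δ(4,1,3) = 1/252; Σ_t [1,1]: t=1:−1/36 = -1/36; (3j)²=4/63 [(4 1 3; 0 0 0)], sign=+1
I_A²/I_B² = (1/36)/(4/63) = 7/16

7/16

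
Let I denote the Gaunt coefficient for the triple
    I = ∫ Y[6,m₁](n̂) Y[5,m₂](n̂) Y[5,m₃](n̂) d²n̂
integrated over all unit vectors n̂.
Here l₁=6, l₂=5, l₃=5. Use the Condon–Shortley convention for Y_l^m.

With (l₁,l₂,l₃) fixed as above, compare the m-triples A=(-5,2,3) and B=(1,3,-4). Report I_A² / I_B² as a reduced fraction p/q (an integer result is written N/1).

l's match ⇒ only the (l;m) 3-j factors differ between A and B.
A: triangle coeff Δ(6,5,5) = 1/28588560; Σ_t [5,6]: t=5:−1/345600 t=6:+1/518400 = -1/1036800; (3j)²=7/2210 [(6 5 5; -5 2 3)], sign=-1
B: triangle coeff Δ(6,5,5) = 1/28588560; Σ_t [4,5]: t=4:+1/138240 t=5:−1/518400 = 11/2073600; (3j)²=77/4420 [(6 5 5; 1 3 -4)], sign=-1
I_A²/I_B² = (7/2210)/(77/4420) = 2/11

2/11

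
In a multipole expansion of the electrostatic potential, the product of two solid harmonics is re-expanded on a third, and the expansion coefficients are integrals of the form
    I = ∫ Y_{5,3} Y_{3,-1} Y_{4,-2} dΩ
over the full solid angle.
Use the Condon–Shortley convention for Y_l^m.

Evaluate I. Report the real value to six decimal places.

-0.144236

Rules hold: Σm=0, L=12 even, 2≤4≤8.
N = 11·7·9 = 693
Δ = 4!·6!·2!/13! = 1/180180
Racah Σ t=1..3: t=1:−1/576 t=2:+1/144 t=3:−1/576 = 1/288
⇒ 3j(5 3 4; 0 0 0)² = 20/1001, sgn +1
Racah Σ t=0..2: t=0:+1/2304 t=1:−1/720 t=2:+1/5760 = -1/1280
⇒ 3j(5 3 4; 3 -1 -2)² = 27/1430, sgn -1
4πI² = N·(3j₀)²·(3jₘ)² = 486/1859
I = -1·√(0.261431/4π) = -0.14423595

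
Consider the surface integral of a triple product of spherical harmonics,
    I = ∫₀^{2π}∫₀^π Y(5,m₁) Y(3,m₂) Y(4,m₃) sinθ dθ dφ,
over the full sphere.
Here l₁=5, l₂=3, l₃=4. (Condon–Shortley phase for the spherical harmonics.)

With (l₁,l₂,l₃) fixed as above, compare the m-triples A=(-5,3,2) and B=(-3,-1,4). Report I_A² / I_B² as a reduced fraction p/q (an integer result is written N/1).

75/112

l's match ⇒ only the (l;m) 3-j factors differ between A and B.
A: triangle coeff Δ(5,3,4) = 1/180180; Σ_t [4,4]: t=4:+1/34560 = 1/34560; (3j)²=5/286 [(5 3 4; -5 3 2)], sign=+1
B: triangle coeff Δ(5,3,4) = 1/180180; Σ_t [2,2]: t=2:+1/5760 = 1/5760; (3j)²=56/2145 [(5 3 4; -3 -1 4)], sign=+1
I_A²/I_B² = (5/286)/(56/2145) = 75/112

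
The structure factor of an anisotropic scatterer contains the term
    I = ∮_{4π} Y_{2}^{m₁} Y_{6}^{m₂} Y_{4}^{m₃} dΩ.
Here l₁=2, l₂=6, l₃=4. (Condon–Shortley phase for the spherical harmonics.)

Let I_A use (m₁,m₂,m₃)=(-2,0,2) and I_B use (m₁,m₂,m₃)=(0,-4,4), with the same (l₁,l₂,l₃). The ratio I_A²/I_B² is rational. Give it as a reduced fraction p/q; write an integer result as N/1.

Shared (l₁,l₂,l₃)=(2,6,4): N and (l;000)² cancel in I_A²/I_B².
A: Δ = 4!·0!·8!/13! = 1/6435; Racah Σ t=4..4: t=4:+1/34560 = 1/34560; ⇒ 3j(2 6 4; -2 0 2)² = 1/429, sgn +1
B: Δ = 4!·0!·8!/13! = 1/6435; Racah Σ t=2..2: t=2:+1/161280 = 1/161280; ⇒ 3j(2 6 4; 0 -4 4)² = 1/143, sgn +1
I_A²/I_B² = (1/429)/(1/143) = 1/3

1/3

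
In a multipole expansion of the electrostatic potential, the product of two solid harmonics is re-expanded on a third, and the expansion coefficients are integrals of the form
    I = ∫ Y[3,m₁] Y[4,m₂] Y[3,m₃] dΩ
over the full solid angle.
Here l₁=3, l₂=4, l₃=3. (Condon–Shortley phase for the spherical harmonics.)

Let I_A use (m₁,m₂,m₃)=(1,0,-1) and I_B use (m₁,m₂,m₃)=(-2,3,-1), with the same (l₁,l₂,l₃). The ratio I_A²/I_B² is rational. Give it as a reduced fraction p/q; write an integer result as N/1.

1/14

Same 3,4,3: normalisation and zero-m 3j drop out of the ratio.
A: Δ: 4! 2! 4! / 11! → 1/34650; sum: t=0:+1/1152 t=1:−1/36 t=2:+1/32 = 5/1152; 3j²(3 4 3; 1 0 -1) = Δ·Π!·Σ² = 1/1386  (sign +1)
B: Δ: 4! 2! 4! / 11! → 1/34650; sum: t=3:−1/288 t=4:+1/144 = 1/288; 3j²(3 4 3; -2 3 -1) = Δ·Π!·Σ² = 1/99  (sign +1)
I_A²/I_B² = (1/1386)/(1/99) = 1/14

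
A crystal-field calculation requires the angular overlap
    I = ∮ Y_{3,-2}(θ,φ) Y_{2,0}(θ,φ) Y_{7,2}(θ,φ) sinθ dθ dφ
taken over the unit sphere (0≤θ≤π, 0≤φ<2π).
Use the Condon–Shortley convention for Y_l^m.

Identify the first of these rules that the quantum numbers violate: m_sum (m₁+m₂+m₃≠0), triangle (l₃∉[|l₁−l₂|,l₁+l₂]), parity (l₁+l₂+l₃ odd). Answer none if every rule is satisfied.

m₁+m₂+m₃ = -2 + 0 + 2 = 0  ✓
triangle: |3−2|=1 ≤ l₃=7 ≤ 3+2=5  ✗
parity: l₁+l₂+l₃ = 12 is even

triangle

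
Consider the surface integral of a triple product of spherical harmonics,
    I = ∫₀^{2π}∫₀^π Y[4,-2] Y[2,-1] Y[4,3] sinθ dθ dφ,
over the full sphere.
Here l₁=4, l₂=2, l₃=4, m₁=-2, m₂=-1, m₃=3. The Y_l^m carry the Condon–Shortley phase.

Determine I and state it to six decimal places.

Rules hold: Σm=0, L=10 even, 2≤4≤6.
N = 9·5·9 = 405
Δ = 2!·6!·2!/11! = 1/13860
Racah Σ t=0..2: t=0:+1/192 t=1:−1/36 t=2:+1/192 = -5/288
⇒ 3j(4 2 4; 0 0 0)² = 20/693, sgn -1
Racah Σ t=0..1: t=0:+1/1440 t=1:−1/240 = -1/288
⇒ 3j(4 2 4; -2 -1 3)² = 5/132, sgn +1
4πI² = N·(3j₀)²·(3jₘ)² = 375/847
I = -1·√(0.442739/4π) = -0.18770204

-0.187702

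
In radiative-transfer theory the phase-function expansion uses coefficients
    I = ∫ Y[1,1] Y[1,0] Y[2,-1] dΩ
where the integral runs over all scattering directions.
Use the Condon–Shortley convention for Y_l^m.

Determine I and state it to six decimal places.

-0.218510

m-sum 0 ✓  L=4 even ✓  0≤2≤2 ✓
Π(2lᵢ+1) = 3×3×5 = 45
triangle coeff Δ(1,1,2) = 1/30
Σ_t [0,0]: t=0:+1/1 = 1/1
(3j)²=2/15 [(1 1 2; 0 0 0)], sign=+1
Σ_t [0,0]: t=0:+1/2 = 1/2
(3j)²=1/10 [(1 1 2; 1 0 -1)], sign=-1
⇒ 4πI² = 3/5
I = (-1)√(3/5/(4π)) = -0.21850969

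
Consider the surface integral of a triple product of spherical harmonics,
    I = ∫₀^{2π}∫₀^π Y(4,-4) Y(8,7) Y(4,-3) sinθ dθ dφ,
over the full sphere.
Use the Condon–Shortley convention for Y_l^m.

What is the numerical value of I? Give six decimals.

-0.268662

m-sum 0 ✓  L=16 even ✓  4≤4≤12 ✓
Π(2lᵢ+1) = 9×17×9 = 1377
triangle coeff Δ(4,8,4) = 1/218790
Σ_t [4,4]: t=4:+1/331776 = 1/331776
(3j)²=490/21879 [(4 8 4; 0 0 0)], sign=+1
Σ_t [8,8]: t=8:+1/203212800 = 1/203212800
(3j)²=1/34 [(4 8 4; -4 7 -3)], sign=-1
⇒ 4πI² = 2205/2431
I = (-1)√(2205/2431/(4π)) = -0.26866240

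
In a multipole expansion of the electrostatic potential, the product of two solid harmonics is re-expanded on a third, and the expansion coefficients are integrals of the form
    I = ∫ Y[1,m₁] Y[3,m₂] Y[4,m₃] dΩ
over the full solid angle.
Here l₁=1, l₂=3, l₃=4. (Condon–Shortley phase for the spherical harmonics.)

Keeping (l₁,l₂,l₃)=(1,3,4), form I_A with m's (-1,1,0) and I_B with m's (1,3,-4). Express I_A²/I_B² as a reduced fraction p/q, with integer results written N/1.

3/14

l's match ⇒ only the (l;m) 3-j factors differ between A and B.
A: triangle coeff Δ(1,3,4) = 1/252; Σ_t [0,0]: t=0:+1/96 = 1/96; (3j)²=1/42 [(1 3 4; -1 1 0)], sign=+1
B: triangle coeff Δ(1,3,4) = 1/252; Σ_t [0,0]: t=0:+1/1440 = 1/1440; (3j)²=1/9 [(1 3 4; 1 3 -4)], sign=+1
I_A²/I_B² = (1/42)/(1/9) = 3/14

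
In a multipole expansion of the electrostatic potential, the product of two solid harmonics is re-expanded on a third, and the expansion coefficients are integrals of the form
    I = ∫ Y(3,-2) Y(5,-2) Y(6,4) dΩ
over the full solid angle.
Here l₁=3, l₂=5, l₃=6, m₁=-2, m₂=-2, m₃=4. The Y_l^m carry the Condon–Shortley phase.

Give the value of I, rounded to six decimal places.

m-sum 0 ✓  L=14 even ✓  2≤6≤8 ✓
Π(2lᵢ+1) = 7×11×13 = 1001
triangle coeff Δ(3,5,6) = 1/675675
Σ_t [0,2]: t=0:+1/8640 t=1:−1/2304 t=2:+1/8640 = -7/34560
(3j)²=7/429 [(3 5 6; 0 0 0)], sign=-1
Σ_t [1,2]: t=1:−1/34560 t=2:+1/60480 = -1/80640
(3j)²=6/1001 [(3 5 6; -2 -2 4)], sign=-1
⇒ 4πI² = 14/143
I = (+1)√(14/143/(4π)) = 0.08826552

0.088266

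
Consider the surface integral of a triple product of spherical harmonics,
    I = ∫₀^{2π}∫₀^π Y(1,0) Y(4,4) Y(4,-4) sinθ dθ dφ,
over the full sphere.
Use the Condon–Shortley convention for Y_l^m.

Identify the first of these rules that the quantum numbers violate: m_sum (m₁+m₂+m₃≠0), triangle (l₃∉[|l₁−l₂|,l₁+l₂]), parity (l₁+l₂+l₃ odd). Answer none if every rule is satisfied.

parity

Σmᵢ = 0  ✓
l₃∈[|l₁−l₂|,l₁+l₂]=[3,5], have l₃=4  ✓
Σlᵢ = 9 ⇒ odd  ✗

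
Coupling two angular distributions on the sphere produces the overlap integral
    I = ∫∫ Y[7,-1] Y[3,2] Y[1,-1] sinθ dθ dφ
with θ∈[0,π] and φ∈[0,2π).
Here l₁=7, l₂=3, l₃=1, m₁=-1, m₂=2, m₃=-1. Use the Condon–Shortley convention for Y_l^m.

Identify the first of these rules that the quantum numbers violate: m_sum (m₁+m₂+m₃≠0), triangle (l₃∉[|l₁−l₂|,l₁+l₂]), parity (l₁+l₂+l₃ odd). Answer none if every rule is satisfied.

triangle

azimuthal sum: -1 + 2 − 1 = 0  ✓
4 ≤ 1 ≤ 10 (triangle on l)  ✗
L = 7 + 3 + 1 = 11 (odd)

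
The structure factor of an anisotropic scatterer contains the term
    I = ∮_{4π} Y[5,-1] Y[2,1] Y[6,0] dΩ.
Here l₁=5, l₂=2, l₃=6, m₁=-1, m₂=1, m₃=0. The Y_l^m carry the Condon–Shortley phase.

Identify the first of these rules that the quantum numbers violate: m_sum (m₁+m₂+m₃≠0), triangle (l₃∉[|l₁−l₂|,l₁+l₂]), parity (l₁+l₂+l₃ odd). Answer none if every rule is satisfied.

parity

Σmᵢ = 0  ✓
l₃∈[|l₁−l₂|,l₁+l₂]=[3,7], have l₃=6  ✓
Σlᵢ = 13 ⇒ odd  ✗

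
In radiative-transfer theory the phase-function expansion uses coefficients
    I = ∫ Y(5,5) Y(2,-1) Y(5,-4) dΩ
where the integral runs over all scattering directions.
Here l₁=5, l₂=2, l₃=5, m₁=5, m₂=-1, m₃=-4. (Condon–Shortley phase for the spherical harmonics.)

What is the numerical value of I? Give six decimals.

-0.187924

m-sum 0 ✓  L=12 even ✓  3≤5≤7 ✓
Π(2lᵢ+1) = 11×5×11 = 605
triangle coeff Δ(5,2,5) = 1/38610
Σ_t [0,2]: t=0:+1/2880 t=1:−1/576 t=2:+1/2880 = -1/960
(3j)²=10/429 [(5 2 5; 0 0 0)], sign=+1
Σ_t [0,0]: t=0:+1/80640 = 1/80640
(3j)²=9/286 [(5 2 5; 5 -1 -4)], sign=-1
⇒ 4πI² = 75/169
I = (-1)√(75/169/(4π)) = -0.18792404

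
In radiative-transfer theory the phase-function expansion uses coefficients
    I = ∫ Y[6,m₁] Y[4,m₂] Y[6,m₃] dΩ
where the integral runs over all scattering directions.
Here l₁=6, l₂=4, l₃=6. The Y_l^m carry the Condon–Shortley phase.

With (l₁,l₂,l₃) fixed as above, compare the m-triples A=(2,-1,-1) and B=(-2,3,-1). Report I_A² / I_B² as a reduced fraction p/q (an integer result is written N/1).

2809/343

Same 6,4,6: normalisation and zero-m 3j drop out of the ratio.
A: Δ: 4! 8! 4! / 17! → 1/15315300; sum: t=0:+1/82944 t=1:−1/17280 t=2:+1/34560 t=3:−1/725760 = -53/2903040; 3j²(6 4 6; 2 -1 -1) = Δ·Π!·Σ² = 2809/306306  (sign +1)
B: Δ: 4! 8! 4! / 17! → 1/15315300; sum: t=3:−1/103680 t=4:+1/82944 = 1/414720; 3j²(6 4 6; -2 3 -1) = Δ·Π!·Σ² = 49/43758  (sign -1)
I_A²/I_B² = (2809/306306)/(49/43758) = 2809/343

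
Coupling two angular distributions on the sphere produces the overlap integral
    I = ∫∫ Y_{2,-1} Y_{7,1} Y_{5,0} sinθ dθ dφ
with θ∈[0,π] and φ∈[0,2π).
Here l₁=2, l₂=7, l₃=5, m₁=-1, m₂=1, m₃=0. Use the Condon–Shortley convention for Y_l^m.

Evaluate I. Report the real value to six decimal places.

-0.207724

Checks pass: Σm=0; 14 even; l₃=5∈[5,9].
(2·2+1)(2·7+1)(2·5+1) = 825
Δ: 4! 0! 10! / 15! → 1/15015
sum: t=2:+1/57600 = 1/57600
3j²(2 7 5; 0 0 0) = Δ·Π!·Σ² = 21/715  (sign -1)
sum: t=3:−1/86400 = -1/86400
3j²(2 7 5; -1 1 0) = Δ·Π!·Σ² = 16/715  (sign +1)
combine: 4πI² = 825·21/715·16/715 = 1008/1859
take √, sign -1: I = -0.20772350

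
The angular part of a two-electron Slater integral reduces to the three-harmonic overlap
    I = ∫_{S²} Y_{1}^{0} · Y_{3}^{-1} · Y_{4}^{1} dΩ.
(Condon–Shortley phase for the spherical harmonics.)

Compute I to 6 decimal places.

-0.238414

Checks pass: Σm=0; 8 even; l₃=4∈[2,4].
(2·1+1)(2·3+1)(2·4+1) = 189
Δ: 0! 2! 6! / 9! → 1/252
sum: t=0:+1/36 = 1/36
3j²(1 3 4; 0 0 0) = Δ·Π!·Σ² = 4/63  (sign +1)
sum: t=0:+1/48 = 1/48
3j²(1 3 4; 0 -1 1) = Δ·Π!·Σ² = 5/84  (sign -1)
combine: 4πI² = 189·4/63·5/84 = 5/7
take √, sign -1: I = -0.23841361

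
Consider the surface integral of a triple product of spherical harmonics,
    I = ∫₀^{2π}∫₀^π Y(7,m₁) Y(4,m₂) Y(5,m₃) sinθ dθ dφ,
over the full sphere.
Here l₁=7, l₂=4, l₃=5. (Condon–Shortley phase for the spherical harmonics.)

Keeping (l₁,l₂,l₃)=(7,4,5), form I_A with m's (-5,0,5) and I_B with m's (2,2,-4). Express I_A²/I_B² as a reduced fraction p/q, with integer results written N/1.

Same 7,4,5: normalisation and zero-m 3j drop out of the ratio.
A: Δ: 6! 8! 2! / 17! → 1/6126120; sum: t=4:+1/3870720 = 1/3870720; 3j²(7 4 5; -5 0 5) = Δ·Π!·Σ² = 135/6188  (sign +1)
B: Δ: 6! 8! 2! / 17! → 1/6126120; sum: t=4:+1/483840 t=5:−1/4838400 = 1/537600; 3j²(7 4 5; 2 2 -4) = Δ·Π!·Σ² = 2187/170170  (sign -1)
I_A²/I_B² = (135/6188)/(2187/170170) = 275/162

275/162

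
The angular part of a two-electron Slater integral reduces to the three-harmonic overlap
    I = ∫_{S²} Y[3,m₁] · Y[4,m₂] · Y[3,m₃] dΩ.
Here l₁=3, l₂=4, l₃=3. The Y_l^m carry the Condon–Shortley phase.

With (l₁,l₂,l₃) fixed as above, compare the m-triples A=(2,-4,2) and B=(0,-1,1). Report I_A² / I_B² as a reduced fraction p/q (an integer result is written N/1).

14/3

Same 3,4,3: normalisation and zero-m 3j drop out of the ratio.
A: Δ: 4! 2! 4! / 11! → 1/34650; sum: t=0:+1/576 = 1/576; 3j²(3 4 3; 2 -4 2) = Δ·Π!·Σ² = 5/99  (sign -1)
B: Δ: 4! 2! 4! / 11! → 1/34650; sum: t=1:−1/48 t=2:+1/24 t=3:−1/288 = 5/288; 3j²(3 4 3; 0 -1 1) = Δ·Π!·Σ² = 5/462  (sign +1)
I_A²/I_B² = (5/99)/(5/462) = 14/3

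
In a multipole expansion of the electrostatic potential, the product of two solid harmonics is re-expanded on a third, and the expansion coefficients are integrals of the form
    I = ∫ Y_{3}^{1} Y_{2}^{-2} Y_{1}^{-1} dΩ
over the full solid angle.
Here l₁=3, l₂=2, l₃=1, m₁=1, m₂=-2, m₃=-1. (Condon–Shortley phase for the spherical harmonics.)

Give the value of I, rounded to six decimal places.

0.000000

m-sum = 1 − 2 − 1 = -2 ≠ 0 ⇒ I = 0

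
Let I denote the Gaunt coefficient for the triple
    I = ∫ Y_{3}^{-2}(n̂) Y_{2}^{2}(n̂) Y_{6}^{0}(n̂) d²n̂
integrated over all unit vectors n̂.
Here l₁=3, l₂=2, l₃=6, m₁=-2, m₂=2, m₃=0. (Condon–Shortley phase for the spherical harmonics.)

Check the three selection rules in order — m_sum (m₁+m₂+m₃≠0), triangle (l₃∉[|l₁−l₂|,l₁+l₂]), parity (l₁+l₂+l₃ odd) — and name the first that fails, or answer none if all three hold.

azimuthal sum: -2 + 2 + 0 = 0  ✓
1 ≤ 6 ≤ 5 (triangle on l)  ✗
L = 3 + 2 + 6 = 11 (odd)

triangle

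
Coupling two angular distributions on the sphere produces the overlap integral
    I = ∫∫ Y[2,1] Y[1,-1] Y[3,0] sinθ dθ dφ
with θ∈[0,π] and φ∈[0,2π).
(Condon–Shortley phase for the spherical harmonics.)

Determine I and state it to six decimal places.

m-sum 0 ✓  L=6 even ✓  1≤3≤3 ✓
Π(2lᵢ+1) = 5×3×7 = 105
triangle coeff Δ(2,1,3) = 1/105
Σ_t [0,0]: t=0:+1/4 = 1/4
(3j)²=3/35 [(2 1 3; 0 0 0)], sign=-1
Σ_t [0,0]: t=0:+1/12 = 1/12
(3j)²=1/35 [(2 1 3; 1 -1 0)], sign=-1
⇒ 4πI² = 9/35
I = (+1)√(9/35/(4π)) = 0.14304817

0.143048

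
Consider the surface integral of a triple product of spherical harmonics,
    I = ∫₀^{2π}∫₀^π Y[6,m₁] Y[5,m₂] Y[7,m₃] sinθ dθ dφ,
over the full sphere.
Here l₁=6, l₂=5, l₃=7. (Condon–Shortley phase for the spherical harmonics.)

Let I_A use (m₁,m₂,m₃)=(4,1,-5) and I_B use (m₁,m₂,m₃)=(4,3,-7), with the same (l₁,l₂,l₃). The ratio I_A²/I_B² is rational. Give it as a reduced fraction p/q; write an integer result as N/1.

Same 6,5,7: normalisation and zero-m 3j drop out of the ratio.
A: Δ: 4! 8! 6! / 19! → 1/174594420; sum: t=0:+1/24883200 t=1:−1/3628800 t=2:+1/7741440 = -37/348364800; 3j²(6 5 7; 4 1 -5) = Δ·Π!·Σ² = 1369/176358  (sign -1)
B: Δ: 4! 8! 6! / 19! → 1/174594420; sum: t=2:+1/116121600 = 1/116121600; 3j²(6 5 7; 4 3 -7) = Δ·Π!·Σ² = 7/323  (sign +1)
I_A²/I_B² = (1369/176358)/(7/323) = 1369/3822

1369/3822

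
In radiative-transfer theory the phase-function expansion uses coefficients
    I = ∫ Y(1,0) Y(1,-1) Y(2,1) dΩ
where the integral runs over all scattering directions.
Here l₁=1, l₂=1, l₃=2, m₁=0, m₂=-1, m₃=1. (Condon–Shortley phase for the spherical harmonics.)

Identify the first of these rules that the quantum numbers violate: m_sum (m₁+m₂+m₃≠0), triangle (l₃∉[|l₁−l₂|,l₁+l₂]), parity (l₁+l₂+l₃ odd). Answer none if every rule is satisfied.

m₁+m₂+m₃ = 0 − 1 + 1 = 0  ✓
triangle: |1−1|=0 ≤ l₃=2 ≤ 1+1=2  ✓
parity: l₁+l₂+l₃ = 4 is even  ✓

none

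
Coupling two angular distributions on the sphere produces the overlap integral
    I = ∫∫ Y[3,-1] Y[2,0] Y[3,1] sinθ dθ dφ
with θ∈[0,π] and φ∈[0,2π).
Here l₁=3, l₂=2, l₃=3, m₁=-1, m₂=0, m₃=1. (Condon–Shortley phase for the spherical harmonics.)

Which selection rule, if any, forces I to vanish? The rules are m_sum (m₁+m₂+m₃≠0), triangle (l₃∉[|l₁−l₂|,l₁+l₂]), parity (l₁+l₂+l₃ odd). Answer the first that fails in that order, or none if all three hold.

m₁+m₂+m₃ = -1 + 0 + 1 = 0  ✓
triangle: |3−2|=1 ≤ l₃=3 ≤ 3+2=5  ✓
parity: l₁+l₂+l₃ = 8 is even  ✓

none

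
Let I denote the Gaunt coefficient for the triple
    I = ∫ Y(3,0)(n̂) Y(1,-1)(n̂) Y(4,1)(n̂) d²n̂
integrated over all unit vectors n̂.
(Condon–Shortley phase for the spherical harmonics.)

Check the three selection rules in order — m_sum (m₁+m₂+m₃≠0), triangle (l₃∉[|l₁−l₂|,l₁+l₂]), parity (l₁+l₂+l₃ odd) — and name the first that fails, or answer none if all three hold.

Σmᵢ = 0  ✓
l₃∈[|l₁−l₂|,l₁+l₂]=[2,4], have l₃=4  ✓
Σlᵢ = 8 ⇒ even  ✓

none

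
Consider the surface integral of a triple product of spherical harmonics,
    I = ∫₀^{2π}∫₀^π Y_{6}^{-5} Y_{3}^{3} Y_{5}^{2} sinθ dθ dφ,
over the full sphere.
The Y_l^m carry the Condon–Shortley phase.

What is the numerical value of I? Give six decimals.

0.169016

Checks pass: Σm=0; 14 even; l₃=5∈[3,9].
(2·6+1)(2·3+1)(2·5+1) = 1001
Δ: 4! 8! 2! / 15! → 1/675675
sum: t=1:−1/8640 t=2:+1/2304 t=3:−1/8640 = 7/34560
3j²(6 3 5; 0 0 0) = Δ·Π!·Σ² = 7/429  (sign -1)
sum: t=4:+1/241920 = 1/241920
3j²(6 3 5; -5 3 2) = Δ·Π!·Σ² = 2/91  (sign -1)
combine: 4πI² = 1001·7/429·2/91 = 14/39
take √, sign +1: I = 0.16901560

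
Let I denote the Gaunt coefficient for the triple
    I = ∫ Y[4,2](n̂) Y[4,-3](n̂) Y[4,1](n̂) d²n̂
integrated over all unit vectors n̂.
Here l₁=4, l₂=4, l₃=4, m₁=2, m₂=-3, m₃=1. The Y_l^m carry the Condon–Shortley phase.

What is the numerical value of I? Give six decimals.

Checks pass: Σm=0; 12 even; l₃=4∈[0,8].
(2·4+1)(2·4+1)(2·4+1) = 729
Δ: 4! 4! 4! / 13! → 1/450450
sum: t=0:+1/13824 t=1:−1/216 t=2:+1/64 t=3:−1/216 t=4:+1/13824 = 5/768
3j²(4 4 4; 0 0 0) = Δ·Π!·Σ² = 18/1001  (sign +1)
sum: t=0:+1/576 t=1:−1/864 = 1/1728
3j²(4 4 4; 2 -3 1) = Δ·Π!·Σ² = 5/1287  (sign -1)
combine: 4πI² = 729·18/1001·5/1287 = 7290/143143
take √, sign -1: I = -0.06366105

-0.063661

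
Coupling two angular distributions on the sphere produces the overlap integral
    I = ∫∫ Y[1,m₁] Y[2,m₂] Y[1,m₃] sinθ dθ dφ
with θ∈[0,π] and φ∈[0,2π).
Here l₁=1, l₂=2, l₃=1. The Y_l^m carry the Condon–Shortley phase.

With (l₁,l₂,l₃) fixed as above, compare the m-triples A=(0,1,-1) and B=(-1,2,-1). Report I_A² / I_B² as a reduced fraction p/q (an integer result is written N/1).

l's match ⇒ only the (l;m) 3-j factors differ between A and B.
A: triangle coeff Δ(1,2,1) = 1/30; Σ_t [1,1]: t=1:−1/2 = -1/2; (3j)²=1/10 [(1 2 1; 0 1 -1)], sign=-1
B: triangle coeff Δ(1,2,1) = 1/30; Σ_t [2,2]: t=2:+1/4 = 1/4; (3j)²=1/5 [(1 2 1; -1 2 -1)], sign=+1
I_A²/I_B² = (1/10)/(1/5) = 1/2

1/2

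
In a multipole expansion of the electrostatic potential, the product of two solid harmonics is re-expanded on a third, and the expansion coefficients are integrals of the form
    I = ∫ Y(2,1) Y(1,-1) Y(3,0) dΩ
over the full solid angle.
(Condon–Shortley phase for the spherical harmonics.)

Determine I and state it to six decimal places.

Checks pass: Σm=0; 6 even; l₃=3∈[1,3].
(2·2+1)(2·1+1)(2·3+1) = 105
Δ: 0! 4! 2! / 7! → 1/105
sum: t=0:+1/4 = 1/4
3j²(2 1 3; 0 0 0) = Δ·Π!·Σ² = 3/35  (sign -1)
sum: t=0:+1/12 = 1/12
3j²(2 1 3; 1 -1 0) = Δ·Π!·Σ² = 1/35  (sign -1)
combine: 4πI² = 105·3/35·1/35 = 9/35
take √, sign +1: I = 0.14304817

0.143048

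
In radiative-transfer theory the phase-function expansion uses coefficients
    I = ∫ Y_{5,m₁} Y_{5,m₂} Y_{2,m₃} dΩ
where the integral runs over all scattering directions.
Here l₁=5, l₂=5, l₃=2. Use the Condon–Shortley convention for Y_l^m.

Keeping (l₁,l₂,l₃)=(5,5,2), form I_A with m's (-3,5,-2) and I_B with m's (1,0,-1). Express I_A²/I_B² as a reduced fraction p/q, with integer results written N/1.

6/1

Same 5,5,2: normalisation and zero-m 3j drop out of the ratio.
A: Δ: 8! 2! 2! / 13! → 1/38610; sum: t=8:+1/161280 = 1/161280; 3j²(5 5 2; -3 5 -2) = Δ·Π!·Σ² = 1/143  (sign +1)
B: Δ: 8! 2! 2! / 13! → 1/38610; sum: t=3:−1/1440 t=4:+1/1152 = 1/5760; 3j²(5 5 2; 1 0 -1) = Δ·Π!·Σ² = 1/858  (sign -1)
I_A²/I_B² = (1/143)/(1/858) = 6/1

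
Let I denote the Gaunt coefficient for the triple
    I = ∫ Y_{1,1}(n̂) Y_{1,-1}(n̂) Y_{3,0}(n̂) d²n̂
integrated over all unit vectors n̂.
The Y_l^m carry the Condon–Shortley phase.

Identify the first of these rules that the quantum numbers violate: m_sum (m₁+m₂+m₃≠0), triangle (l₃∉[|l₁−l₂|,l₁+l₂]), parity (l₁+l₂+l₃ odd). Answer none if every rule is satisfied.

Σmᵢ = 0  ✓
l₃∈[|l₁−l₂|,l₁+l₂]=[0,2], have l₃=3  ✗
Σlᵢ = 5 ⇒ odd

triangle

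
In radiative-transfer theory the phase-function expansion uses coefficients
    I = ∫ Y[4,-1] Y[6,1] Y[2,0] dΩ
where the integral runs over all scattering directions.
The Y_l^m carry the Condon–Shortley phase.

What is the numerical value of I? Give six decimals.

m-sum 0 ✓  L=12 even ✓  2≤2≤10 ✓
Π(2lᵢ+1) = 9×13×5 = 585
triangle coeff Δ(4,6,2) = 1/6435
Σ_t [4,4]: t=4:+1/2304 = 1/2304
(3j)²=5/143 [(4 6 2; 0 0 0)], sign=+1
Σ_t [5,5]: t=5:−1/2880 = -1/2880
(3j)²=14/429 [(4 6 2; -1 1 0)], sign=-1
⇒ 4πI² = 1050/1573
I = (-1)√(1050/1573/(4π)) = -0.23047581

-0.230476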